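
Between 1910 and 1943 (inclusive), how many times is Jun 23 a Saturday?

4

Track Jun 23's weekday year by year (advancing +1, or +2 across a Feb 29):
  1910: Thu  1911: Fri (+1)  1912: Sun (+2)  1913: Mon (+1)  1914: Tue (+1)
  1915: Wed (+1)  1916: Fri (+2)  1917: Sat (+1) ✓  1918: Sun (+1)  1919: Mon (+1)
  1920: Wed (+2)  1921: Thu (+1)  1922: Fri (+1)  1923: Sat (+1) ✓  … (6 more years) …
  1930: Mon (+1)  1931: Tue (+1)  1932: Thu (+2)  1933: Fri (+1)  1934: Sat (+1) ✓
  1935: Sun (+1)  1936: Tue (+2)  1937: Wed (+1)  1938: Thu (+1)  1939: Fri (+1)
  1940: Sun (+2)  1941: Mon (+1)  1942: Tue (+1)  1943: Wed (+1)
Saturday years: 1917, 1923, 1928, 1934 — 4 in total.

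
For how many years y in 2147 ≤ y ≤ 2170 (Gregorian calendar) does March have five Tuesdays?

March has 31 days; it has five Tuesdays when Tuesday falls among the first (month-length − 28) days — i.e. when March 1 is one of Tuesday/Monday/Sunday.
March 1 by year: 2147:Wed 2148:Fri 2149:Sat 2150:Sun✓ 2151:Mon✓ 2152:Wed 2153:Thu 2154:Fri 2155:Sat 2156:Mon✓ 2157:Tue✓ 2158:Wed 2159:Thu 2160:Sat 2161:Sun✓ 2162:Mon✓ 2163:Tue✓ 2164:Thu 2165:Fri 2166:Sat 2167:Sun✓ 2168:Tue✓ 2169:Wed 2170:Thu
Years with five Tuesdays: 2150, 2151, 2156, 2157, 2161, 2162, 2163, 2167, 2168 → 9.

9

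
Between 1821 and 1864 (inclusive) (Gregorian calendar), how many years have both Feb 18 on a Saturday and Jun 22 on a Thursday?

Check each year's weekday for Feb 18 and Jun 22:
  1821: Sun/Fri  1822: Mon/Sat  1823: Tue/Sun  1824: Wed/Tue  1825: Fri/Wed  1826: Sat/Thu ✓  1827: Sun/Fri  1828: Mon/Sun  1829: Wed/Mon  1830: Thu/Tue  1831: Fri/Wed  1832: Sat/Fri  1833: Mon/Sat  1834: Tue/Sun  …(16 more)…  1851: Tue/Sun  1852: Wed/Tue  1853: Fri/Wed  1854: Sat/Thu ✓  1855: Sun/Fri  1856: Mon/Sun  1857: Wed/Mon  1858: Thu/Tue  1859: Fri/Wed  1860: Sat/Fri  1861: Mon/Sat  1862: Tue/Sun  1863: Wed/Mon  1864: Thu/Wed
Both conditions hold in: 1826, 1837, 1843, 1854 — 4.

4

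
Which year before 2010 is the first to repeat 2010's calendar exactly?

1999

Two years share a calendar iff Jan 1 falls on the same weekday and both are leap or both are common. 2010: Jan 1 is Friday, common year.
2009: Jan 1 Thursday, common
2008: Jan 1 Tuesday, leap
2007: Jan 1 Monday, common
2006: Jan 1 Sunday, common
2005: Jan 1 Saturday, common
2004: Jan 1 Thursday, leap
2003: Jan 1 Wednesday, common
2002: Jan 1 Tuesday, common
2001: Jan 1 Monday, common
2000: Jan 1 Saturday, leap
1999: Jan 1 Friday, common
1999 matches on both conditions.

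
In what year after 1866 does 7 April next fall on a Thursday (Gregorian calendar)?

1870

From one year to the next, a fixed date's weekday advances by 1, or by 2 when a Feb 29 lies between the two dates.
1866: April 7 is Saturday.
1867: Sunday (+1)
1868: Tuesday (+2)
1869: Wednesday (+1)
1870: Thursday (+1)
7 April falls on a Thursday in 1870.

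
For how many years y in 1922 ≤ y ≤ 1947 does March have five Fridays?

March has 31 days; it has five Fridays when Friday falls among the first (month-length − 28) days — i.e. when March 1 is one of Friday/Thursday/Wednesday.
March 1 by year: 1922:Wed✓ 1923:Thu✓ 1924:Sat 1925:Sun 1926:Mon 1927:Tue 1928:Thu✓ 1929:Fri✓ 1930:Sat 1931:Sun 1932:Tue 1933:Wed✓ 1934:Thu✓ 1935:Fri✓ 1936:Sun 1937:Mon 1938:Tue 1939:Wed✓ 1940:Fri✓ 1941:Sat 1942:Sun 1943:Mon 1944:Wed✓ 1945:Thu✓ 1946:Fri✓ 1947:Sat
Years with five Fridays: 1922, 1923, 1928, 1929, 1933, 1934, 1935, 1939, 1940, 1944, 1945, 1946 → 12.

12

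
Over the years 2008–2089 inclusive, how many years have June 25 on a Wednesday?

Track June 25's weekday year by year (advancing +1, or +2 across a Feb 29):
  2008: Wed ✓  2009: Thu (+1)  2010: Fri (+1)  2011: Sat (+1)  2012: Mon (+2)
  2013: Tue (+1)  2014: Wed (+1) ✓  2015: Thu (+1)  2016: Sat (+2)  2017: Sun (+1)
  2018: Mon (+1)  2019: Tue (+1)  2020: Thu (+2)  2021: Fri (+1)  … (54 more years) …
  2076: Thu (+2)  2077: Fri (+1)  2078: Sat (+1)  2079: Sun (+1)  2080: Tue (+2)
  2081: Wed (+1) ✓  2082: Thu (+1)  2083: Fri (+1)  2084: Sun (+2)  2085: Mon (+1)
  2086: Tue (+1)  2087: Wed (+1) ✓  2088: Fri (+2)  2089: Sat (+1)
Wednesday years: 2008, 2014, 2025, 2031, 2036, 2042, 2053, 2059, 2064, 2070, 2081, 2087 — 12 in total.

12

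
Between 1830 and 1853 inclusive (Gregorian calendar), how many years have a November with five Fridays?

7

November has 30 days; it has five Fridays when Friday falls among the first (month-length − 28) days — i.e. when November 1 is one of Friday/Thursday.
November 1 by year: 1830:Mon 1831:Tue 1832:Thu✓ 1833:Fri✓ 1834:Sat 1835:Sun 1836:Tue 1837:Wed 1838:Thu✓ 1839:Fri✓ 1840:Sun 1841:Mon 1842:Tue 1843:Wed 1844:Fri✓ 1845:Sat 1846:Sun 1847:Mon 1848:Wed 1849:Thu✓ 1850:Fri✓ 1851:Sat 1852:Mon 1853:Tue
Years with five Fridays: 1832, 1833, 1838, 1839, 1844, 1849, 1850 → 7.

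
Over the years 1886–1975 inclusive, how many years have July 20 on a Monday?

13

Track July 20's weekday year by year (advancing +1, or +2 across a Feb 29):
  1886: Tue  1887: Wed (+1)  1888: Fri (+2)  1889: Sat (+1)  1890: Sun (+1)
  1891: Mon (+1) ✓  1892: Wed (+2)  1893: Thu (+1)  1894: Fri (+1)  1895: Sat (+1)
  1896: Mon (+2) ✓  1897: Tue (+1)  1898: Wed (+1)  1899: Thu (+1)  … (62 more years) …
  1962: Fri (+1)  1963: Sat (+1)  1964: Mon (+2) ✓  1965: Tue (+1)  1966: Wed (+1)
  1967: Thu (+1)  1968: Sat (+2)  1969: Sun (+1)  1970: Mon (+1) ✓  1971: Tue (+1)
  1972: Thu (+2)  1973: Fri (+1)  1974: Sat (+1)  1975: Sun (+1)
Monday years: 1891, 1896, 1903, 1908, 1914, 1925, 1931, 1936, 1942, 1953, 1959, 1964, 1970 — 13 in total.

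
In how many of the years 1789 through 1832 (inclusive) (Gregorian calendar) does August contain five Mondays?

August has 31 days; it has five Mondays when Monday falls among the first (month-length − 28) days — i.e. when August 1 is one of Monday/Sunday/Saturday.
August 1 by year: 1789:Sat✓ 1790:Sun✓ 1791:Mon✓ 1792:Wed 1793:Thu 1794:Fri 1795:Sat✓ 1796:Mon✓ 1797:Tue 1798:Wed 1799:Thu 1800:Fri 1801:Sat✓ 1802:Sun✓ 1803:Mon✓ …(14 more)… 1818:Sat✓ 1819:Sun✓ 1820:Tue 1821:Wed 1822:Thu 1823:Fri 1824:Sun✓ 1825:Mon✓ 1826:Tue 1827:Wed 1828:Fri 1829:Sat✓ 1830:Sun✓ 1831:Mon✓ 1832:Wed
Years with five Mondays: 1789, 1790, 1791, 1795, 1796, 1801, 1802, 1803, 1807, 1808, 1812, 1813, 1814, 1818, 1819, 1824, 1825, 1829, 1830, 1831 → 20.

20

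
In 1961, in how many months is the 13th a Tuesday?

Check the 13th of each month of 1961: Jan 13: Fri, Feb 13: Mon, Mar 13: Mon, Apr 13: Thu, May 13: Sat, Jun 13: Tue, Jul 13: Thu, Aug 13: Sun, Sep 13: Wed, Oct 13: Fri, Nov 13: Mon, Dec 13: Wed.
Tuesday occurs in June — 1 month.

1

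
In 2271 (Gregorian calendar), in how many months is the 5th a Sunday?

Check the 5th of each month of 2271: Jan 5: Thu, Feb 5: Sun, Mar 5: Sun, Apr 5: Wed, May 5: Fri, Jun 5: Mon, Jul 5: Wed, Aug 5: Sat, Sep 5: Tue, Oct 5: Thu, Nov 5: Sun, Dec 5: Tue.
Sunday occurs in February, March, November — 3 months.

3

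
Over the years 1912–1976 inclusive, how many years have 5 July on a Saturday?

Track 5 July's weekday year by year (advancing +1, or +2 across a Feb 29):
  1912: Fri  1913: Sat (+1) ✓  1914: Sun (+1)  1915: Mon (+1)  1916: Wed (+2)
  1917: Thu (+1)  1918: Fri (+1)  1919: Sat (+1) ✓  1920: Mon (+2)  1921: Tue (+1)
  1922: Wed (+1)  1923: Thu (+1)  1924: Sat (+2) ✓  1925: Sun (+1)  … (37 more years) …
  1963: Fri (+1)  1964: Sun (+2)  1965: Mon (+1)  1966: Tue (+1)  1967: Wed (+1)
  1968: Fri (+2)  1969: Sat (+1) ✓  1970: Sun (+1)  1971: Mon (+1)  1972: Wed (+2)
  1973: Thu (+1)  1974: Fri (+1)  1975: Sat (+1) ✓  1976: Mon (+2)
Saturday years: 1913, 1919, 1924, 1930, 1941, 1947, 1952, 1958, 1969, 1975 — 10 in total.

10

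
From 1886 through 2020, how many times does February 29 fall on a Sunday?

Leap years in 1886–2020: 33 of them.
Feb 29 weekday advances by 5 (mod 7) from one leap year to the next four years later (or differs when a century non-leap intervenes).
Leap-day weekdays: 1888:Wed 1892:Mon 1896:Sat 1904:Mon 1908:Sat 1912:Thu 1916:Tue 1920:Sun✓ 1924:Fri 1928:Wed 1932:Mon 1936:Sat 1940:Thu …(7 more)… 1972:Tue 1976:Sun✓ 1980:Fri 1984:Wed 1988:Mon 1992:Sat 1996:Thu 2000:Tue 2004:Sun✓ 2008:Fri 2012:Wed 2016:Mon 2020:Sat
Sunday: 1920, 1948, 1976, 2004 → 4.

4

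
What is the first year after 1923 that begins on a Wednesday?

Jan 1 advances by 2 weekdays after a leap year and by 1 after a common year.
1923: Jan 1 is Monday.
1924: Tuesday (leap)
1925: Thursday
1926: Friday
1927: Saturday
1928: Sunday (leap)
1929: Tuesday
1930: Wednesday
1930 begins on a Wednesday

1930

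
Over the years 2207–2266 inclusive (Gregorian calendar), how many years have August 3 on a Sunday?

8

Track August 3's weekday year by year (advancing +1, or +2 across a Feb 29):
  2207: Mon  2208: Wed (+2)  2209: Thu (+1)  2210: Fri (+1)  2211: Sat (+1)
  2212: Mon (+2)  2213: Tue (+1)  2214: Wed (+1)  2215: Thu (+1)  2216: Sat (+2)
  2217: Sun (+1) ✓  2218: Mon (+1)  2219: Tue (+1)  2220: Thu (+2)  … (32 more years) …
  2253: Wed (+1)  2254: Thu (+1)  2255: Fri (+1)  2256: Sun (+2) ✓  2257: Mon (+1)
  2258: Tue (+1)  2259: Wed (+1)  2260: Fri (+2)  2261: Sat (+1)  2262: Sun (+1) ✓
  2263: Mon (+1)  2264: Wed (+2)  2265: Thu (+1)  2266: Fri (+1)
Sunday years: 2217, 2223, 2228, 2234, 2245, 2251, 2256, 2262 — 8 in total.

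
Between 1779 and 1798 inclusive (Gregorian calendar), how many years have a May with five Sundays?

May has 31 days; it has five Sundays when Sunday falls among the first (month-length − 28) days — i.e. when May 1 is one of Sunday/Saturday/Friday.
May 1 by year: 1779:Sat✓ 1780:Mon 1781:Tue 1782:Wed 1783:Thu 1784:Sat✓ 1785:Sun✓ 1786:Mon 1787:Tue 1788:Thu 1789:Fri✓ 1790:Sat✓ 1791:Sun✓ 1792:Tue 1793:Wed 1794:Thu 1795:Fri✓ 1796:Sun✓ 1797:Mon 1798:Tue
Years with five Sundays: 1779, 1784, 1785, 1789, 1790, 1791, 1795, 1796 → 8.

8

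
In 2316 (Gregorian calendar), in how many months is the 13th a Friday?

1

Check the 13th of each month of 2316: Jan 13: Thu, Feb 13: Sun, Mar 13: Mon, Apr 13: Thu, May 13: Sat, Jun 13: Tue, Jul 13: Thu, Aug 13: Sun, Sep 13: Wed, Oct 13: Fri, Nov 13: Mon, Dec 13: Wed.
Friday occurs in October — 1 month.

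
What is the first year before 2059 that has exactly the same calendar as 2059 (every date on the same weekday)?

Two years share a calendar iff Jan 1 falls on the same weekday and both are leap or both are common. 2059: Jan 1 is Wednesday, common year.
2058: Jan 1 Tuesday, common
2057: Jan 1 Monday, common
2056: Jan 1 Saturday, leap
2055: Jan 1 Friday, common
2054: Jan 1 Thursday, common
2053: Jan 1 Wednesday, common
2053 matches on both conditions.

2053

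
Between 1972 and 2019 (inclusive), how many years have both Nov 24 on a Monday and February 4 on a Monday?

2

Check each year's weekday for Nov 24 and February 4:
  1972: Fri/Fri  1973: Sat/Sun  1974: Sun/Mon  1975: Mon/Tue  1976: Wed/Wed  1977: Thu/Fri  1978: Fri/Sat  1979: Sat/Sun  1980: Mon/Mon ✓  1981: Tue/Wed  1982: Wed/Thu  1983: Thu/Fri  1984: Sat/Sat  1985: Sun/Mon  …(20 more)…  2006: Fri/Sat  2007: Sat/Sun  2008: Mon/Mon ✓  2009: Tue/Wed  2010: Wed/Thu  2011: Thu/Fri  2012: Sat/Sat  2013: Sun/Mon  2014: Mon/Tue  2015: Tue/Wed  2016: Thu/Thu  2017: Fri/Sat  2018: Sat/Sun  2019: Sun/Mon
Both conditions hold in: 1980, 2008 — 2.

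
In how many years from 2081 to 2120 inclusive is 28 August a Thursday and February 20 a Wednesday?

Check each year's weekday for 28 August and February 20:
  2081: Thu/Thu  2082: Fri/Fri  2083: Sat/Sat  2084: Mon/Sun  2085: Tue/Tue  2086: Wed/Wed  2087: Thu/Thu  2088: Sat/Fri  2089: Sun/Sun  2090: Mon/Mon  2091: Tue/Tue  2092: Thu/Wed ✓  2093: Fri/Fri  2094: Sat/Sat  …(12 more)…  2107: Sun/Sun  2108: Tue/Mon  2109: Wed/Wed  2110: Thu/Thu  2111: Fri/Fri  2112: Sun/Sat  2113: Mon/Mon  2114: Tue/Tue  2115: Wed/Wed  2116: Fri/Thu  2117: Sat/Sat  2118: Sun/Sun  2119: Mon/Mon  2120: Wed/Tue
Both conditions hold in: 2092, 2104 — 2.

2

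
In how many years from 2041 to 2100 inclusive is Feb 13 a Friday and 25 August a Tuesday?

Check each year's weekday for Feb 13 and 25 August:
  2041: Wed/Sun  2042: Thu/Mon  2043: Fri/Tue ✓  2044: Sat/Thu  2045: Mon/Fri  2046: Tue/Sat  2047: Wed/Sun  2048: Thu/Tue  2049: Sat/Wed  2050: Sun/Thu  2051: Mon/Fri  2052: Tue/Sun  2053: Thu/Mon  2054: Fri/Tue ✓  …(32 more)…  2087: Thu/Mon  2088: Fri/Wed  2089: Sun/Thu  2090: Mon/Fri  2091: Tue/Sat  2092: Wed/Mon  2093: Fri/Tue ✓  2094: Sat/Wed  2095: Sun/Thu  2096: Mon/Sat  2097: Wed/Sun  2098: Thu/Mon  2099: Fri/Tue ✓  2100: Sat/Wed
Both conditions hold in: 2043, 2054, 2065, 2071, 2082, 2093, 2099 — 7.

7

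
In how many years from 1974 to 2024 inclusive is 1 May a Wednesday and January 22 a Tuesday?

6

Check each year's weekday for 1 May and January 22:
  1974: Wed/Tue ✓  1975: Thu/Wed  1976: Sat/Thu  1977: Sun/Sat  1978: Mon/Sun  1979: Tue/Mon  1980: Thu/Tue  1981: Fri/Thu  1982: Sat/Fri  1983: Sun/Sat  1984: Tue/Sun  1985: Wed/Tue ✓  1986: Thu/Wed  1987: Fri/Thu  …(23 more)…  2011: Sun/Sat  2012: Tue/Sun  2013: Wed/Tue ✓  2014: Thu/Wed  2015: Fri/Thu  2016: Sun/Fri  2017: Mon/Sun  2018: Tue/Mon  2019: Wed/Tue ✓  2020: Fri/Wed  2021: Sat/Fri  2022: Sun/Sat  2023: Mon/Sun  2024: Wed/Mon
Both conditions hold in: 1974, 1985, 1991, 2002, 2013, 2019 — 6.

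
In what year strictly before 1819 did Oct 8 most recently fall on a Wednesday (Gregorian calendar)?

From one year to the next, a fixed date's weekday advances by 1, or by 2 when a Feb 29 lies between the two dates.
1819: October 8 is Friday.
1818: Thursday (−1)
1817: Wednesday (−1)
Oct 8 falls on a Wednesday in 1817.

1817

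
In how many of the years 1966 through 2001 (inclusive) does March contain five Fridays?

March has 31 days; it has five Fridays when Friday falls among the first (month-length − 28) days — i.e. when March 1 is one of Friday/Thursday/Wednesday.
March 1 by year: 1966:Tue 1967:Wed✓ 1968:Fri✓ 1969:Sat 1970:Sun 1971:Mon 1972:Wed✓ 1973:Thu✓ 1974:Fri✓ 1975:Sat 1976:Mon 1977:Tue 1978:Wed✓ 1979:Thu✓ 1980:Sat …(6 more)… 1987:Sun 1988:Tue 1989:Wed✓ 1990:Thu✓ 1991:Fri✓ 1992:Sun 1993:Mon 1994:Tue 1995:Wed✓ 1996:Fri✓ 1997:Sat 1998:Sun 1999:Mon 2000:Wed✓ 2001:Thu✓
Years with five Fridays: 1967, 1968, 1972, 1973, 1974, 1978, 1979, 1984, 1985, 1989, 1990, 1991, 1995, 1996, 2000, 2001 → 16.

16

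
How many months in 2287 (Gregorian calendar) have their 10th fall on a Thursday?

3

Check the 10th of each month of 2287: Jan 10: Mon, Feb 10: Thu, Mar 10: Thu, Apr 10: Sun, May 10: Tue, Jun 10: Fri, Jul 10: Sun, Aug 10: Wed, Sep 10: Sat, Oct 10: Mon, Nov 10: Thu, Dec 10: Sat.
Thursday occurs in February, March, November — 3 months.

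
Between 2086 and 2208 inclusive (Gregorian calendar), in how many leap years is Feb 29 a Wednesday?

6

Leap years in 2086–2208: 29 of them.
Feb 29 weekday advances by 5 (mod 7) from one leap year to the next four years later (or differs when a century non-leap intervenes).
Leap-day weekdays: 2088:Sun 2092:Fri 2096:Wed✓ 2104:Fri 2108:Wed✓ 2112:Mon 2116:Sat 2120:Thu 2124:Tue 2128:Sun 2132:Fri 2136:Wed✓ 2140:Mon …(3 more)… 2156:Sun 2160:Fri 2164:Wed✓ 2168:Mon 2172:Sat 2176:Thu 2180:Tue 2184:Sun 2188:Fri 2192:Wed✓ 2196:Mon 2204:Wed✓ 2208:Mon
Wednesday: 2096, 2108, 2136, 2164, 2192, 2204 → 6.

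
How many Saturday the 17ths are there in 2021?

Check the 17th of each month of 2021: Jan 17: Sun, Feb 17: Wed, Mar 17: Wed, Apr 17: Sat, May 17: Mon, Jun 17: Thu, Jul 17: Sat, Aug 17: Tue, Sep 17: Fri, Oct 17: Sun, Nov 17: Wed, Dec 17: Fri.
Saturday occurs in April, July — 2 months.

2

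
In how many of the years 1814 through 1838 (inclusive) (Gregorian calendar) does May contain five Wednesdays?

May has 31 days; it has five Wednesdays when Wednesday falls among the first (month-length − 28) days — i.e. when May 1 is one of Wednesday/Tuesday/Monday.
May 1 by year: 1814:Sun 1815:Mon✓ 1816:Wed✓ 1817:Thu 1818:Fri 1819:Sat 1820:Mon✓ 1821:Tue✓ 1822:Wed✓ 1823:Thu 1824:Sat 1825:Sun 1826:Mon✓ 1827:Tue✓ 1828:Thu 1829:Fri 1830:Sat 1831:Sun 1832:Tue✓ 1833:Wed✓ 1834:Thu 1835:Fri 1836:Sun 1837:Mon✓ 1838:Tue✓
Years with five Wednesdays: 1815, 1816, 1820, 1821, 1822, 1826, 1827, 1832, 1833, 1837, 1838 → 11.

11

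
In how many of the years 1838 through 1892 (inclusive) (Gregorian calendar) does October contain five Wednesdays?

October has 31 days; it has five Wednesdays when Wednesday falls among the first (month-length − 28) days — i.e. when October 1 is one of Wednesday/Tuesday/Monday.
October 1 by year: 1838:Mon✓ 1839:Tue✓ 1840:Thu 1841:Fri 1842:Sat 1843:Sun 1844:Tue✓ 1845:Wed✓ 1846:Thu 1847:Fri 1848:Sun 1849:Mon✓ 1850:Tue✓ 1851:Wed✓ 1852:Fri …(25 more)… 1878:Tue✓ 1879:Wed✓ 1880:Fri 1881:Sat 1882:Sun 1883:Mon✓ 1884:Wed✓ 1885:Thu 1886:Fri 1887:Sat 1888:Mon✓ 1889:Tue✓ 1890:Wed✓ 1891:Thu 1892:Sat
Years with five Wednesdays: 1838, 1839, 1844, 1845, 1849, 1850, 1851, 1855, 1856, 1860, 1861, 1862, 1866, 1867, 1872, 1873, 1877, 1878, 1879, 1883, 1884, 1888, 1889, 1890 → 24.

24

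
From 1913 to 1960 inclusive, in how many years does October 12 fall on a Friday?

7

Track October 12's weekday year by year (advancing +1, or +2 across a Feb 29):
  1913: Sun  1914: Mon (+1)  1915: Tue (+1)  1916: Thu (+2)  1917: Fri (+1) ✓
  1918: Sat (+1)  1919: Sun (+1)  1920: Tue (+2)  1921: Wed (+1)  1922: Thu (+1)
  1923: Fri (+1) ✓  1924: Sun (+2)  1925: Mon (+1)  1926: Tue (+1)  … (20 more years) …
  1947: Sun (+1)  1948: Tue (+2)  1949: Wed (+1)  1950: Thu (+1)  1951: Fri (+1) ✓
  1952: Sun (+2)  1953: Mon (+1)  1954: Tue (+1)  1955: Wed (+1)  1956: Fri (+2) ✓
  1957: Sat (+1)  1958: Sun (+1)  1959: Mon (+1)  1960: Wed (+2)
Friday years: 1917, 1923, 1928, 1934, 1945, 1951, 1956 — 7 in total.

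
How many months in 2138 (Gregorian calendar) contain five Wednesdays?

5

A month of length L has five Wednesdays iff its first Wednesday is on day ≤ L−28 (so day 1–3 in a 31-day month, 1–2 in a 30-day month, day 1 in a leap February).
Checking each month of 2138: Jan starts Wed (31d) ✓; Feb starts Sat (28d); Mar starts Sat (31d); Apr starts Tue (30d) ✓; May starts Thu (31d); Jun starts Sun (30d); Jul starts Tue (31d) ✓; Aug starts Fri (31d); Sep starts Mon (30d); Oct starts Wed (31d) ✓; Nov starts Sat (30d); Dec starts Mon (31d) ✓.
Five-Wednesday months: January, April, July, October, December → 5.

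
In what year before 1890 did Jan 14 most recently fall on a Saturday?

1888

From one year to the next, a fixed date's weekday advances by 1, or by 2 when a Feb 29 lies between the two dates.
1890: January 14 is Tuesday.
1889: Monday (−1)
1888: Saturday (−2)
Jan 14 falls on a Saturday in 1888.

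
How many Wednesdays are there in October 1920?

October 1920 has 31 days and begins on Friday.
The first Wednesday is October 6.
Wednesdays fall on 6, 13, 20, 27 — that's 4.

4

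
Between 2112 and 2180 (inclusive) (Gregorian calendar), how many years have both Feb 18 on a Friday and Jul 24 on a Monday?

Check each year's weekday for Feb 18 and Jul 24:
  2112: Thu/Sun  2113: Sat/Mon  2114: Sun/Tue  2115: Mon/Wed  2116: Tue/Fri  2117: Thu/Sat  2118: Fri/Sun  2119: Sat/Mon  2120: Sun/Wed  2121: Tue/Thu  2122: Wed/Fri  2123: Thu/Sat  2124: Fri/Mon ✓  2125: Sun/Tue  …(41 more)…  2167: Wed/Fri  2168: Thu/Sun  2169: Sat/Mon  2170: Sun/Tue  2171: Mon/Wed  2172: Tue/Fri  2173: Thu/Sat  2174: Fri/Sun  2175: Sat/Mon  2176: Sun/Wed  2177: Tue/Thu  2178: Wed/Fri  2179: Thu/Sat  2180: Fri/Mon ✓
Both conditions hold in: 2124, 2152, 2180 — 3.

3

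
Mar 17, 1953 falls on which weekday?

Tuesday

January 1, 1953 is a Thursday.
March 17 is day 76 of the year, i.e. 75 days after Jan 1.
75 mod 7 = 5, so advance 5 weekdays from Thursday: Tuesday.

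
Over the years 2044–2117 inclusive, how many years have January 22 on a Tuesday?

11

Track January 22's weekday year by year (advancing +1, or +2 across a Feb 29):
  2044: Fri  2045: Sun (+2)  2046: Mon (+1)  2047: Tue (+1) ✓  2048: Wed (+1)
  2049: Fri (+2)  2050: Sat (+1)  2051: Sun (+1)  2052: Mon (+1)  2053: Wed (+2)
  2054: Thu (+1)  2055: Fri (+1)  2056: Sat (+1)  2057: Mon (+2)  … (46 more years) …
  2104: Tue (+1) ✓  2105: Thu (+2)  2106: Fri (+1)  2107: Sat (+1)  2108: Sun (+1)
  2109: Tue (+2) ✓  2110: Wed (+1)  2111: Thu (+1)  2112: Fri (+1)  2113: Sun (+2)
  2114: Mon (+1)  2115: Tue (+1) ✓  2116: Wed (+1)  2117: Fri (+2)
Tuesday years: 2047, 2058, 2064, 2069, 2075, 2086, 2092, 2097, 2104, 2109, 2115 — 11 in total.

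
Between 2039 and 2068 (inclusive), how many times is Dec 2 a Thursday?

Track Dec 2's weekday year by year (advancing +1, or +2 across a Feb 29):
  2039: Fri  2040: Sun (+2)  2041: Mon (+1)  2042: Tue (+1)  2043: Wed (+1)
  2044: Fri (+2)  2045: Sat (+1)  2046: Sun (+1)  2047: Mon (+1)  2048: Wed (+2)
  2049: Thu (+1) ✓  2050: Fri (+1)  2051: Sat (+1)  2052: Mon (+2)  2053: Tue (+1)
  2054: Wed (+1)  2055: Thu (+1) ✓  2056: Sat (+2)  2057: Sun (+1)  2058: Mon (+1)
  2059: Tue (+1)  2060: Thu (+2) ✓  2061: Fri (+1)  2062: Sat (+1)  2063: Sun (+1)
  2064: Tue (+2)  2065: Wed (+1)  2066: Thu (+1) ✓  2067: Fri (+1)  2068: Sun (+2)
Thursday years: 2049, 2055, 2060, 2066 — 4 in total.

4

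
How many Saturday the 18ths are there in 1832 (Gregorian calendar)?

2

Check the 18th of each month of 1832: Jan 18: Wed, Feb 18: Sat, Mar 18: Sun, Apr 18: Wed, May 18: Fri, Jun 18: Mon, Jul 18: Wed, Aug 18: Sat, Sep 18: Tue, Oct 18: Thu, Nov 18: Sun, Dec 18: Tue.
Saturday occurs in February, August — 2 months.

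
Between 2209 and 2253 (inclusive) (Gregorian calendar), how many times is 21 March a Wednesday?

6

Track 21 March's weekday year by year (advancing +1, or +2 across a Feb 29):
  2209: Tue  2210: Wed (+1) ✓  2211: Thu (+1)  2212: Sat (+2)  2213: Sun (+1)
  2214: Mon (+1)  2215: Tue (+1)  2216: Thu (+2)  2217: Fri (+1)  2218: Sat (+1)
  2219: Sun (+1)  2220: Tue (+2)  2221: Wed (+1) ✓  2222: Thu (+1)  … (17 more years) …
  2240: Sat (+2)  2241: Sun (+1)  2242: Mon (+1)  2243: Tue (+1)  2244: Thu (+2)
  2245: Fri (+1)  2246: Sat (+1)  2247: Sun (+1)  2248: Tue (+2)  2249: Wed (+1) ✓
  2250: Thu (+1)  2251: Fri (+1)  2252: Sun (+2)  2253: Mon (+1)
Wednesday years: 2210, 2221, 2227, 2232, 2238, 2249 — 6 in total.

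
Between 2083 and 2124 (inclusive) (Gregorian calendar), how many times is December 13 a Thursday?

Track December 13's weekday year by year (advancing +1, or +2 across a Feb 29):
  2083: Mon  2084: Wed (+2)  2085: Thu (+1) ✓  2086: Fri (+1)  2087: Sat (+1)
  2088: Mon (+2)  2089: Tue (+1)  2090: Wed (+1)  2091: Thu (+1) ✓  2092: Sat (+2)
  2093: Sun (+1)  2094: Mon (+1)  2095: Tue (+1)  2096: Thu (+2) ✓  … (14 more years) …
  2111: Sun (+1)  2112: Tue (+2)  2113: Wed (+1)  2114: Thu (+1) ✓  2115: Fri (+1)
  2116: Sun (+2)  2117: Mon (+1)  2118: Tue (+1)  2119: Wed (+1)  2120: Fri (+2)
  2121: Sat (+1)  2122: Sun (+1)  2123: Mon (+1)  2124: Wed (+2)
Thursday years: 2085, 2091, 2096, 2103, 2108, 2114 — 6 in total.

6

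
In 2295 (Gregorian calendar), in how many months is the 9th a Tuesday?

2

Check the 9th of each month of 2295: Jan 9: Wed, Feb 9: Sat, Mar 9: Sat, Apr 9: Tue, May 9: Thu, Jun 9: Sun, Jul 9: Tue, Aug 9: Fri, Sep 9: Mon, Oct 9: Wed, Nov 9: Sat, Dec 9: Mon.
Tuesday occurs in April, July — 2 months.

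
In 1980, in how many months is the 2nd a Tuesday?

2

Check the 2nd of each month of 1980: Jan 2: Wed, Feb 2: Sat, Mar 2: Sun, Apr 2: Wed, May 2: Fri, Jun 2: Mon, Jul 2: Wed, Aug 2: Sat, Sep 2: Tue, Oct 2: Thu, Nov 2: Sun, Dec 2: Tue.
Tuesday occurs in September, December — 2 months.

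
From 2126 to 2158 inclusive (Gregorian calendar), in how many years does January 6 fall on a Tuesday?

Track January 6's weekday year by year (advancing +1, or +2 across a Feb 29):
  2126: Sun  2127: Mon (+1)  2128: Tue (+1) ✓  2129: Thu (+2)  2130: Fri (+1)
  2131: Sat (+1)  2132: Sun (+1)  2133: Tue (+2) ✓  2134: Wed (+1)  2135: Thu (+1)
  2136: Fri (+1)  2137: Sun (+2)  2138: Mon (+1)  2139: Tue (+1) ✓  … (5 more years) …
  2145: Wed (+2)  2146: Thu (+1)  2147: Fri (+1)  2148: Sat (+1)  2149: Mon (+2)
  2150: Tue (+1) ✓  2151: Wed (+1)  2152: Thu (+1)  2153: Sat (+2)  2154: Sun (+1)
  2155: Mon (+1)  2156: Tue (+1) ✓  2157: Thu (+2)  2158: Fri (+1)
Tuesday years: 2128, 2133, 2139, 2150, 2156 — 5 in total.

5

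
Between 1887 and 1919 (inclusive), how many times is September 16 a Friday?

5

Track September 16's weekday year by year (advancing +1, or +2 across a Feb 29):
  1887: Fri ✓  1888: Sun (+2)  1889: Mon (+1)  1890: Tue (+1)  1891: Wed (+1)
  1892: Fri (+2) ✓  1893: Sat (+1)  1894: Sun (+1)  1895: Mon (+1)  1896: Wed (+2)
  1897: Thu (+1)  1898: Fri (+1) ✓  1899: Sat (+1)  1900: Sun (+1)  … (5 more years) …
  1906: Sun (+1)  1907: Mon (+1)  1908: Wed (+2)  1909: Thu (+1)  1910: Fri (+1) ✓
  1911: Sat (+1)  1912: Mon (+2)  1913: Tue (+1)  1914: Wed (+1)  1915: Thu (+1)
  1916: Sat (+2)  1917: Sun (+1)  1918: Mon (+1)  1919: Tue (+1)
Friday years: 1887, 1892, 1898, 1904, 1910 — 5 in total.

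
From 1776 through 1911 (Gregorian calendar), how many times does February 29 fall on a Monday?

Leap years in 1776–1911: 32 of them.
Feb 29 weekday advances by 5 (mod 7) from one leap year to the next four years later (or differs when a century non-leap intervenes).
Leap-day weekdays: 1776:Thu 1780:Tue 1784:Sun 1788:Fri 1792:Wed 1796:Mon✓ 1804:Wed 1808:Mon✓ 1812:Sat 1816:Thu 1820:Tue 1824:Sun 1828:Fri …(6 more)… 1856:Fri 1860:Wed 1864:Mon✓ 1868:Sat 1872:Thu 1876:Tue 1880:Sun 1884:Fri 1888:Wed 1892:Mon✓ 1896:Sat 1904:Mon✓ 1908:Sat
Monday: 1796, 1808, 1836, 1864, 1892, 1904 → 6.

6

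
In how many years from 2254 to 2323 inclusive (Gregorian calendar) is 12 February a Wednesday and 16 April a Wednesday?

7

Check each year's weekday for 12 February and 16 April:
  2254: Sun/Sun  2255: Mon/Mon  2256: Tue/Wed  2257: Thu/Thu  2258: Fri/Fri  2259: Sat/Sat  2260: Sun/Mon  2261: Tue/Tue  2262: Wed/Wed ✓  2263: Thu/Thu  2264: Fri/Sat  2265: Sun/Sun  2266: Mon/Mon  2267: Tue/Tue  …(42 more)…  2310: Sat/Sat  2311: Sun/Sun  2312: Mon/Tue  2313: Wed/Wed ✓  2314: Thu/Thu  2315: Fri/Fri  2316: Sat/Sun  2317: Mon/Mon  2318: Tue/Tue  2319: Wed/Wed ✓  2320: Thu/Fri  2321: Sat/Sat  2322: Sun/Sun  2323: Mon/Mon
Both conditions hold in: 2262, 2273, 2279, 2290, 2302, 2313, 2319 — 7.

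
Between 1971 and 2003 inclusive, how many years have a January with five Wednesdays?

January has 31 days; it has five Wednesdays when Wednesday falls among the first (month-length − 28) days — i.e. when January 1 is one of Wednesday/Tuesday/Monday.
January 1 by year: 1971:Fri 1972:Sat 1973:Mon✓ 1974:Tue✓ 1975:Wed✓ 1976:Thu 1977:Sat 1978:Sun 1979:Mon✓ 1980:Tue✓ 1981:Thu 1982:Fri 1983:Sat 1984:Sun 1985:Tue✓ …(3 more)… 1989:Sun 1990:Mon✓ 1991:Tue✓ 1992:Wed✓ 1993:Fri 1994:Sat 1995:Sun 1996:Mon✓ 1997:Wed✓ 1998:Thu 1999:Fri 2000:Sat 2001:Mon✓ 2002:Tue✓ 2003:Wed✓
Years with five Wednesdays: 1973, 1974, 1975, 1979, 1980, 1985, 1986, 1990, 1991, 1992, 1996, 1997, 2001, 2002, 2003 → 15.

15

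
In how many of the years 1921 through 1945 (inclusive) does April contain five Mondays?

7

April has 30 days; it has five Mondays when Monday falls among the first (month-length − 28) days — i.e. when April 1 is one of Monday/Sunday.
April 1 by year: 1921:Fri 1922:Sat 1923:Sun✓ 1924:Tue 1925:Wed 1926:Thu 1927:Fri 1928:Sun✓ 1929:Mon✓ 1930:Tue 1931:Wed 1932:Fri 1933:Sat 1934:Sun✓ 1935:Mon✓ 1936:Wed 1937:Thu 1938:Fri 1939:Sat 1940:Mon✓ 1941:Tue 1942:Wed 1943:Thu 1944:Sat 1945:Sun✓
Years with five Mondays: 1923, 1928, 1929, 1934, 1935, 1940, 1945 → 7.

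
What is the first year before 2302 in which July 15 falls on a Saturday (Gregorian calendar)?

2299

From one year to the next, a fixed date's weekday advances by 1, or by 2 when a Feb 29 lies between the two dates.
2302: July 15 is Tuesday.
2301: Monday (−1)
2300: Sunday (−1)
2299: Saturday (−1)
July 15 falls on a Saturday in 2299.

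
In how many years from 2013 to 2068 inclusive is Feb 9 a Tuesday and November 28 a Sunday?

6

Check each year's weekday for Feb 9 and November 28:
  2013: Sat/Thu  2014: Sun/Fri  2015: Mon/Sat  2016: Tue/Mon  2017: Thu/Tue  2018: Fri/Wed  2019: Sat/Thu  2020: Sun/Sat  2021: Tue/Sun ✓  2022: Wed/Mon  2023: Thu/Tue  2024: Fri/Thu  2025: Sun/Fri  2026: Mon/Sat  …(28 more)…  2055: Tue/Sun ✓  2056: Wed/Tue  2057: Fri/Wed  2058: Sat/Thu  2059: Sun/Fri  2060: Mon/Sun  2061: Wed/Mon  2062: Thu/Tue  2063: Fri/Wed  2064: Sat/Fri  2065: Mon/Sat  2066: Tue/Sun ✓  2067: Wed/Mon  2068: Thu/Wed
Both conditions hold in: 2021, 2027, 2038, 2049, 2055, 2066 — 6.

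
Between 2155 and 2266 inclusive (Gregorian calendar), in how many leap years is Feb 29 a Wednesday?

Leap years in 2155–2266: 27 of them.
Feb 29 weekday advances by 5 (mod 7) from one leap year to the next four years later (or differs when a century non-leap intervenes).
Leap-day weekdays: 2156:Sun 2160:Fri 2164:Wed✓ 2168:Mon 2172:Sat 2176:Thu 2180:Tue 2184:Sun 2188:Fri 2192:Wed✓ 2196:Mon 2204:Wed✓ 2208:Mon 2212:Sat 2216:Thu 2220:Tue 2224:Sun 2228:Fri 2232:Wed✓ 2236:Mon 2240:Sat 2244:Thu 2248:Tue 2252:Sun 2256:Fri 2260:Wed✓ 2264:Mon
Wednesday: 2164, 2192, 2204, 2232, 2260 → 5.

5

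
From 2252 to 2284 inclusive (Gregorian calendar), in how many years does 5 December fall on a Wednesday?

5

Track 5 December's weekday year by year (advancing +1, or +2 across a Feb 29):
  2252: Sun  2253: Mon (+1)  2254: Tue (+1)  2255: Wed (+1) ✓  2256: Fri (+2)
  2257: Sat (+1)  2258: Sun (+1)  2259: Mon (+1)  2260: Wed (+2) ✓  2261: Thu (+1)
  2262: Fri (+1)  2263: Sat (+1)  2264: Mon (+2)  2265: Tue (+1)  … (5 more years) …
  2271: Tue (+1)  2272: Thu (+2)  2273: Fri (+1)  2274: Sat (+1)  2275: Sun (+1)
  2276: Tue (+2)  2277: Wed (+1) ✓  2278: Thu (+1)  2279: Fri (+1)  2280: Sun (+2)
  2281: Mon (+1)  2282: Tue (+1)  2283: Wed (+1) ✓  2284: Fri (+2)
Wednesday years: 2255, 2260, 2266, 2277, 2283 — 5 in total.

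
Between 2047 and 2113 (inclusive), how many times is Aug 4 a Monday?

10

Track Aug 4's weekday year by year (advancing +1, or +2 across a Feb 29):
  2047: Sun  2048: Tue (+2)  2049: Wed (+1)  2050: Thu (+1)  2051: Fri (+1)
  2052: Sun (+2)  2053: Mon (+1) ✓  2054: Tue (+1)  2055: Wed (+1)  2056: Fri (+2)
  2057: Sat (+1)  2058: Sun (+1)  2059: Mon (+1) ✓  2060: Wed (+2)  … (39 more years) …
  2100: Wed (+1)  2101: Thu (+1)  2102: Fri (+1)  2103: Sat (+1)  2104: Mon (+2) ✓
  2105: Tue (+1)  2106: Wed (+1)  2107: Thu (+1)  2108: Sat (+2)  2109: Sun (+1)
  2110: Mon (+1) ✓  2111: Tue (+1)  2112: Thu (+2)  2113: Fri (+1)
Monday years: 2053, 2059, 2064, 2070, 2081, 2087, 2092, 2098, 2104, 2110 — 10 in total.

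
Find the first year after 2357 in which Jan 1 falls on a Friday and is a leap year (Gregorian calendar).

2360

Jan 1 advances by 2 weekdays after a leap year and by 1 after a common year.
2357: Jan 1 is Tuesday.
2358: Wednesday
2359: Thursday
2360: Friday (leap)
2360 begins on a Friday and is a leap year.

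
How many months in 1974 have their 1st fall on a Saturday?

Check the 1st of each month of 1974: Jan 1: Tue, Feb 1: Fri, Mar 1: Fri, Apr 1: Mon, May 1: Wed, Jun 1: Sat, Jul 1: Mon, Aug 1: Thu, Sep 1: Sun, Oct 1: Tue, Nov 1: Fri, Dec 1: Sun.
Saturday occurs in June — 1 month.

1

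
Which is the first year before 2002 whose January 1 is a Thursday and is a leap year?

Jan 1 advances by 2 weekdays after a leap year and by 1 after a common year.
2002: Jan 1 is Tuesday.
2001: Monday
2000: Saturday (leap)
1999: Friday
1998: Thursday
1997: Wednesday
1996: Monday (leap)
1995: Sunday
1994: Saturday
1993: Friday
1992: Wednesday (leap)
1991: Tuesday
1990: Monday
1989: Sunday
1988: Friday (leap)
1987: Thursday
1986: Wednesday
1985: Tuesday
1984: Sunday (leap)
1983: Saturday
1982: Friday
1981: Thursday
1980: Tuesday (leap)
1979: Monday
1978: Sunday
1977: Saturday
1976: Thursday (leap)
1976 begins on a Thursday and is a leap year.

1976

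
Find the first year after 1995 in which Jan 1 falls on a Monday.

1996

Jan 1 advances by 2 weekdays after a leap year and by 1 after a common year.
1995: Jan 1 is Sunday.
1996: Monday (leap)
1996 begins on a Monday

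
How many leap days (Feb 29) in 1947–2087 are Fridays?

Leap years in 1947–2087: 35 of them.
Feb 29 weekday advances by 5 (mod 7) from one leap year to the next four years later (or differs when a century non-leap intervenes).
Leap-day weekdays: 1948:Sun 1952:Fri✓ 1956:Wed 1960:Mon 1964:Sat 1968:Thu 1972:Tue 1976:Sun 1980:Fri✓ 1984:Wed 1988:Mon 1992:Sat 1996:Thu …(9 more)… 2036:Fri✓ 2040:Wed 2044:Mon 2048:Sat 2052:Thu 2056:Tue 2060:Sun 2064:Fri✓ 2068:Wed 2072:Mon 2076:Sat 2080:Thu 2084:Tue
Friday: 1952, 1980, 2008, 2036, 2064 → 5.

5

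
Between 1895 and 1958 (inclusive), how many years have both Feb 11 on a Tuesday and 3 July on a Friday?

3

Check each year's weekday for Feb 11 and 3 July:
  1895: Mon/Wed  1896: Tue/Fri ✓  1897: Thu/Sat  1898: Fri/Sun  1899: Sat/Mon  1900: Sun/Tue  1901: Mon/Wed  1902: Tue/Thu  1903: Wed/Fri  1904: Thu/Sun  1905: Sat/Mon  1906: Sun/Tue  1907: Mon/Wed  1908: Tue/Fri ✓  …(36 more)…  1945: Sun/Tue  1946: Mon/Wed  1947: Tue/Thu  1948: Wed/Sat  1949: Fri/Sun  1950: Sat/Mon  1951: Sun/Tue  1952: Mon/Thu  1953: Wed/Fri  1954: Thu/Sat  1955: Fri/Sun  1956: Sat/Tue  1957: Mon/Wed  1958: Tue/Thu
Both conditions hold in: 1896, 1908, 1936 — 3.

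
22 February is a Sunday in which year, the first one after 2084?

From one year to the next, a fixed date's weekday advances by 1, or by 2 when a Feb 29 lies between the two dates.
2084: February 22 is Tuesday.
2085: Thursday (+2)
2086: Friday (+1)
2087: Saturday (+1)
2088: Sunday (+1)
22 February falls on a Sunday in 2088.

2088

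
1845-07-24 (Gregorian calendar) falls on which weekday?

January 1, 1845 is a Wednesday.
July 24 is day 205 of the year, i.e. 204 days after Jan 1.
204 mod 7 = 1, so advance 1 weekday from Wednesday: Thursday.

Thursday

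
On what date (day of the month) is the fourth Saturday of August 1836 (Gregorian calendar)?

27

August 1, 1836 is a Monday, so the first Saturday is the 6th.
The fourth Saturday is 6 + 21 = 27.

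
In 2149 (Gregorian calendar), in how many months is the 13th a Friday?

Check the 13th of each month of 2149: Jan 13: Mon, Feb 13: Thu, Mar 13: Thu, Apr 13: Sun, May 13: Tue, Jun 13: Fri, Jul 13: Sun, Aug 13: Wed, Sep 13: Sat, Oct 13: Mon, Nov 13: Thu, Dec 13: Sat.
Friday occurs in June — 1 month.

1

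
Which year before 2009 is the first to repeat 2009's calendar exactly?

Two years share a calendar iff Jan 1 falls on the same weekday and both are leap or both are common. 2009: Jan 1 is Thursday, common year.
2008: Jan 1 Tuesday, leap
2007: Jan 1 Monday, common
2006: Jan 1 Sunday, common
2005: Jan 1 Saturday, common
2004: Jan 1 Thursday, leap
2003: Jan 1 Wednesday, common
2002: Jan 1 Tuesday, common
2001: Jan 1 Monday, common
2000: Jan 1 Saturday, leap
1999: Jan 1 Friday, common
1998: Jan 1 Thursday, common
1998 matches on both conditions.

1998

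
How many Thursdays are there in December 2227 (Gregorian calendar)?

4

December 2227 has 31 days and begins on Saturday.
The first Thursday is December 6.
Thursdays fall on 6, 13, 20, 27 — that's 4.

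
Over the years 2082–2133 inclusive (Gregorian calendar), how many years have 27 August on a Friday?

Track 27 August's weekday year by year (advancing +1, or +2 across a Feb 29):
  2082: Thu  2083: Fri (+1) ✓  2084: Sun (+2)  2085: Mon (+1)  2086: Tue (+1)
  2087: Wed (+1)  2088: Fri (+2) ✓  2089: Sat (+1)  2090: Sun (+1)  2091: Mon (+1)
  2092: Wed (+2)  2093: Thu (+1)  2094: Fri (+1) ✓  2095: Sat (+1)  … (24 more years) …
  2120: Tue (+2)  2121: Wed (+1)  2122: Thu (+1)  2123: Fri (+1) ✓  2124: Sun (+2)
  2125: Mon (+1)  2126: Tue (+1)  2127: Wed (+1)  2128: Fri (+2) ✓  2129: Sat (+1)
  2130: Sun (+1)  2131: Mon (+1)  2132: Wed (+2)  2133: Thu (+1)
Friday years: 2083, 2088, 2094, 2100, 2106, 2117, 2123, 2128 — 8 in total.

8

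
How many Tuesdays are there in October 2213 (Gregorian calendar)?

October 2213 has 31 days and begins on Friday.
The first Tuesday is October 5.
Tuesdays fall on 5, 12, 19, 26 — that's 4.

4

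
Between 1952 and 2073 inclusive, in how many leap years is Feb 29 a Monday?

5

Leap years in 1952–2073: 31 of them.
Feb 29 weekday advances by 5 (mod 7) from one leap year to the next four years later (or differs when a century non-leap intervenes).
Leap-day weekdays: 1952:Fri 1956:Wed 1960:Mon✓ 1964:Sat 1968:Thu 1972:Tue 1976:Sun 1980:Fri 1984:Wed 1988:Mon✓ 1992:Sat 1996:Thu 2000:Tue …(5 more)… 2024:Thu 2028:Tue 2032:Sun 2036:Fri 2040:Wed 2044:Mon✓ 2048:Sat 2052:Thu 2056:Tue 2060:Sun 2064:Fri 2068:Wed 2072:Mon✓
Monday: 1960, 1988, 2016, 2044, 2072 → 5.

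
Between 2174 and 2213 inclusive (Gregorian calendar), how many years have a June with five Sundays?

June has 30 days; it has five Sundays when Sunday falls among the first (month-length − 28) days — i.e. when June 1 is one of Sunday/Saturday.
June 1 by year: 2174:Wed 2175:Thu 2176:Sat✓ 2177:Sun✓ 2178:Mon 2179:Tue 2180:Thu 2181:Fri 2182:Sat✓ 2183:Sun✓ 2184:Tue 2185:Wed 2186:Thu 2187:Fri 2188:Sun✓ …(10 more)… 2199:Sat✓ 2200:Sun✓ 2201:Mon 2202:Tue 2203:Wed 2204:Fri 2205:Sat✓ 2206:Sun✓ 2207:Mon 2208:Wed 2209:Thu 2210:Fri 2211:Sat✓ 2212:Mon 2213:Tue
Years with five Sundays: 2176, 2177, 2182, 2183, 2188, 2193, 2194, 2199, 2200, 2205, 2206, 2211 → 12.

12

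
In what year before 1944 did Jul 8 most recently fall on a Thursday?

From one year to the next, a fixed date's weekday advances by 1, or by 2 when a Feb 29 lies between the two dates.
1944: July 8 is Saturday.
1943: Thursday (−2)
Jul 8 falls on a Thursday in 1943.

1943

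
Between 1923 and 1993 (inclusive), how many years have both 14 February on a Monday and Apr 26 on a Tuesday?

7

Check each year's weekday for 14 February and Apr 26:
  1923: Wed/Thu  1924: Thu/Sat  1925: Sat/Sun  1926: Sun/Mon  1927: Mon/Tue ✓  1928: Tue/Thu  1929: Thu/Fri  1930: Fri/Sat  1931: Sat/Sun  1932: Sun/Tue  1933: Tue/Wed  1934: Wed/Thu  1935: Thu/Fri  1936: Fri/Sun  …(43 more)…  1980: Thu/Sat  1981: Sat/Sun  1982: Sun/Mon  1983: Mon/Tue ✓  1984: Tue/Thu  1985: Thu/Fri  1986: Fri/Sat  1987: Sat/Sun  1988: Sun/Tue  1989: Tue/Wed  1990: Wed/Thu  1991: Thu/Fri  1992: Fri/Sun  1993: Sun/Mon
Both conditions hold in: 1927, 1938, 1949, 1955, 1966, 1977, 1983 — 7.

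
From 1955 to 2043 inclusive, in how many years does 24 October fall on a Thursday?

13

Track 24 October's weekday year by year (advancing +1, or +2 across a Feb 29):
  1955: Mon  1956: Wed (+2)  1957: Thu (+1) ✓  1958: Fri (+1)  1959: Sat (+1)
  1960: Mon (+2)  1961: Tue (+1)  1962: Wed (+1)  1963: Thu (+1) ✓  1964: Sat (+2)
  1965: Sun (+1)  1966: Mon (+1)  1967: Tue (+1)  1968: Thu (+2) ✓  … (61 more years) …
  2030: Thu (+1) ✓  2031: Fri (+1)  2032: Sun (+2)  2033: Mon (+1)  2034: Tue (+1)
  2035: Wed (+1)  2036: Fri (+2)  2037: Sat (+1)  2038: Sun (+1)  2039: Mon (+1)
  2040: Wed (+2)  2041: Thu (+1) ✓  2042: Fri (+1)  2043: Sat (+1)
Thursday years: 1957, 1963, 1968, 1974, 1985, 1991, 1996, 2002, 2013, 2019, 2024, 2030, 2041 — 13 in total.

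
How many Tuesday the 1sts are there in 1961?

Check the 1st of each month of 1961: Jan 1: Sun, Feb 1: Wed, Mar 1: Wed, Apr 1: Sat, May 1: Mon, Jun 1: Thu, Jul 1: Sat, Aug 1: Tue, Sep 1: Fri, Oct 1: Sun, Nov 1: Wed, Dec 1: Fri.
Tuesday occurs in August — 1 month.

1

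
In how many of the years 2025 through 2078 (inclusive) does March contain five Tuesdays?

March has 31 days; it has five Tuesdays when Tuesday falls among the first (month-length − 28) days — i.e. when March 1 is one of Tuesday/Monday/Sunday.
March 1 by year: 2025:Sat 2026:Sun✓ 2027:Mon✓ 2028:Wed 2029:Thu 2030:Fri 2031:Sat 2032:Mon✓ 2033:Tue✓ 2034:Wed 2035:Thu 2036:Sat 2037:Sun✓ 2038:Mon✓ 2039:Tue✓ …(24 more)… 2064:Sat 2065:Sun✓ 2066:Mon✓ 2067:Tue✓ 2068:Thu 2069:Fri 2070:Sat 2071:Sun✓ 2072:Tue✓ 2073:Wed 2074:Thu 2075:Fri 2076:Sun✓ 2077:Mon✓ 2078:Tue✓
Years with five Tuesdays: 2026, 2027, 2032, 2033, 2037, 2038, 2039, 2043, 2044, 2048, 2049, 2050, 2054, 2055, 2060, 2061, 2065, 2066, 2067, 2071, 2072, 2076, 2077, 2078 → 24.

24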